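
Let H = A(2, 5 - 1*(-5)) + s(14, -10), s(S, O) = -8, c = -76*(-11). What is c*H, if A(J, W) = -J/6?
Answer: -20900/3 ≈ -6966.7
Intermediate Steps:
A(J, W) = -J/6
c = 836
H = -25/3 (H = -1/6*2 - 8 = -1/3 - 8 = -25/3 ≈ -8.3333)
c*H = 836*(-25/3) = -20900/3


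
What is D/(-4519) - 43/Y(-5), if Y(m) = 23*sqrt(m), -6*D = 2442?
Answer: 407/4519 + 43*I*sqrt(5)/115 ≈ 0.090064 + 0.83609*I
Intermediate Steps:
D = -407 (D = -1/6*2442 = -407)
D/(-4519) - 43/Y(-5) = -407/(-4519) - 43*(-I*sqrt(5)/115) = -407*(-1/4519) - 43*(-I*sqrt(5)/115) = 407/4519 - 43*(-I*sqrt(5)/115) = 407/4519 - (-43)*I*sqrt(5)/115 = 407/4519 + 43*I*sqrt(5)/115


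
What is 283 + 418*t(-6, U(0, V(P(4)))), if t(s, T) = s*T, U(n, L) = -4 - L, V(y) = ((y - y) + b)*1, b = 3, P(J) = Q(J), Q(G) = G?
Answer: 17839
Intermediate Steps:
P(J) = J
V(y) = 3 (V(y) = ((y - y) + 3)*1 = (0 + 3)*1 = 3*1 = 3)
t(s, T) = T*s
283 + 418*t(-6, U(0, V(P(4)))) = 283 + 418*((-4 - 1*3)*(-6)) = 283 + 418*((-4 - 3)*(-6)) = 283 + 418*(-7*(-6)) = 283 + 418*42 = 283 + 17556 = 17839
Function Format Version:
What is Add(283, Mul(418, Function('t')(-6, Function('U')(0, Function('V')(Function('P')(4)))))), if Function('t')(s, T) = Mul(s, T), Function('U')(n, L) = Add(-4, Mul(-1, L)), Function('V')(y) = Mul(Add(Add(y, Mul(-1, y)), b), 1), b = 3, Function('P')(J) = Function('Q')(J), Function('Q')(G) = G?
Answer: 17839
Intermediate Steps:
Function('P')(J) = J
Function('V')(y) = 3 (Function('V')(y) = Mul(Add(Add(y, Mul(-1, y)), 3), 1) = Mul(Add(0, 3), 1) = Mul(3, 1) = 3)
Function('t')(s, T) = Mul(T, s)
Add(283, Mul(418, Function('t')(-6, Function('U')(0, Function('V')(Function('P')(4)))))) = Add(283, Mul(418, Mul(Add(-4, Mul(-1, 3)), -6))) = Add(283, Mul(418, Mul(Add(-4, -3), -6))) = Add(283, Mul(418, Mul(-7, -6))) = Add(283, Mul(418, 42)) = Add(283, 17556) = 17839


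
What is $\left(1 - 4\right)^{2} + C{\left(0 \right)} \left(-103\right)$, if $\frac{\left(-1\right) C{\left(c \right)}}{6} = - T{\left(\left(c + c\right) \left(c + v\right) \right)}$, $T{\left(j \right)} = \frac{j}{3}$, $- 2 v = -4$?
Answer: $9$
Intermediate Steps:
$v = 2$ ($v = \left(- \frac{1}{2}\right) \left(-4\right) = 2$)
$T{\left(j \right)} = \frac{j}{3}$ ($T{\left(j \right)} = j \frac{1}{3} = \frac{j}{3}$)
$C{\left(c \right)} = 4 c \left(2 + c\right)$ ($C{\left(c \right)} = - 6 \left(- \frac{\left(c + c\right) \left(c + 2\right)}{3}\right) = - 6 \left(- \frac{2 c \left(2 + c\right)}{3}\right) = 4 c \left(2 + c\right)$)
$\left(1 - 4\right)^{2} + C{\left(0 \right)} \left(-103\right) = \left(1 - 4\right)^{2} + 4 \cdot 0 \left(2 + 0\right) \left(-103\right) = \left(-3\right)^{2} + 4 \cdot 0 \cdot 2 \left(-103\right) = 9 + 0 \left(-103\right) = 9 + 0 = 9$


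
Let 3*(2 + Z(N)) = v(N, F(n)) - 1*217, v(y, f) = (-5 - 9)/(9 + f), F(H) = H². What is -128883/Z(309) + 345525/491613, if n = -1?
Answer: 105644005915/61287754 ≈ 1723.7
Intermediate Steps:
v(y, f) = -14/(9 + f)
Z(N) = -374/5 (Z(N) = -2 + (-14/(9 + (-1)²) - 1*217)/3 = -2 + (-14/(9 + 1) - 217)/3 = -2 + (-14/10 - 217)/3 = -2 + (-14*⅒ - 217)/3 = -2 + (-7/5 - 217)/3 = -2 + (⅓)*(-1092/5) = -2 - 364/5 = -374/5)
-128883/Z(309) + 345525/491613 = -128883/(-374/5) + 345525/491613 = -128883*(-5/374) + 345525*(1/491613) = 644415/374 + 115175/163871 = 105644005915/61287754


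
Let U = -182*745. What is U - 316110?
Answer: -451700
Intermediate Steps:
U = -135590
U - 316110 = -135590 - 316110 = -451700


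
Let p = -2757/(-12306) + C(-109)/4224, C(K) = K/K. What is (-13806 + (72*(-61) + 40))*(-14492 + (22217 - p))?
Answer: -86799140625037/618816 ≈ -1.4027e+8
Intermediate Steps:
C(K) = 1
p = 1942979/8663424 (p = -2757/(-12306) + 1/4224 = -2757*(-1/12306) + 1*(1/4224) = 919/4102 + 1/4224 = 1942979/8663424 ≈ 0.22427)
(-13806 + (72*(-61) + 40))*(-14492 + (22217 - p)) = (-13806 + (72*(-61) + 40))*(-14492 + (22217 - 1*1942979/8663424)) = (-13806 + (-4392 + 40))*(-14492 + (22217 - 1942979/8663424)) = (-13806 - 4352)*(-14492 + 192473348029/8663424) = -18158*66923007421/8663424 = -86799140625037/618816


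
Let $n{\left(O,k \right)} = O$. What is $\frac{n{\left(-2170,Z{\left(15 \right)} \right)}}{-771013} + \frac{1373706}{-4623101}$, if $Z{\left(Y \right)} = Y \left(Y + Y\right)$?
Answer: $- \frac{1049113055008}{3564470971313} \approx -0.29432$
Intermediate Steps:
$Z{\left(Y \right)} = 2 Y^{2}$ ($Z{\left(Y \right)} = Y 2 Y = 2 Y^{2}$)
$\frac{n{\left(-2170,Z{\left(15 \right)} \right)}}{-771013} + \frac{1373706}{-4623101} = - \frac{2170}{-771013} + \frac{1373706}{-4623101} = \left(-2170\right) \left(- \frac{1}{771013}\right) + 1373706 \left(- \frac{1}{4623101}\right) = \frac{2170}{771013} - \frac{1373706}{4623101} = - \frac{1049113055008}{3564470971313}$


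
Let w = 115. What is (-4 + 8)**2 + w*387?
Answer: 44521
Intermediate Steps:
(-4 + 8)**2 + w*387 = (-4 + 8)**2 + 115*387 = 4**2 + 44505 = 16 + 44505 = 44521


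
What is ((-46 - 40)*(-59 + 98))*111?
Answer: -372294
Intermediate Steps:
((-46 - 40)*(-59 + 98))*111 = -86*39*111 = -3354*111 = -372294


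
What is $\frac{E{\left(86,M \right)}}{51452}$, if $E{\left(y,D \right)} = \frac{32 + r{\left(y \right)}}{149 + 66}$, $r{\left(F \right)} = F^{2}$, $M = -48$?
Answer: $\frac{1857}{2765545} \approx 0.00067148$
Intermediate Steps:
$E{\left(y,D \right)} = \frac{32}{215} + \frac{y^{2}}{215}$ ($E{\left(y,D \right)} = \frac{32 + y^{2}}{149 + 66} = \frac{32 + y^{2}}{215} = \left(32 + y^{2}\right) \frac{1}{215} = \frac{32}{215} + \frac{y^{2}}{215}$)
$\frac{E{\left(86,M \right)}}{51452} = \frac{\frac{32}{215} + \frac{86^{2}}{215}}{51452} = \left(\frac{32}{215} + \frac{1}{215} \cdot 7396\right) \frac{1}{51452} = \left(\frac{32}{215} + \frac{172}{5}\right) \frac{1}{51452} = \frac{7428}{215} \cdot \frac{1}{51452} = \frac{1857}{2765545}$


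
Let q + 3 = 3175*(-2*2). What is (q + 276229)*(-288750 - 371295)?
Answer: -173939018670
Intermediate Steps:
q = -12703 (q = -3 + 3175*(-2*2) = -3 + 3175*(-4) = -3 - 12700 = -12703)
(q + 276229)*(-288750 - 371295) = (-12703 + 276229)*(-288750 - 371295) = 263526*(-660045) = -173939018670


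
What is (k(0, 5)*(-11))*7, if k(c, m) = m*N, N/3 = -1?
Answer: 1155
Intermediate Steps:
N = -3 (N = 3*(-1) = -3)
k(c, m) = -3*m (k(c, m) = m*(-3) = -3*m)
(k(0, 5)*(-11))*7 = (-3*5*(-11))*7 = -15*(-11)*7 = 165*7 = 1155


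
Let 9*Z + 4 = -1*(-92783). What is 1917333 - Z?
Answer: 17163218/9 ≈ 1.9070e+6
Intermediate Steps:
Z = 92779/9 (Z = -4/9 + (-1*(-92783))/9 = -4/9 + (⅑)*92783 = -4/9 + 92783/9 = 92779/9 ≈ 10309.)
1917333 - Z = 1917333 - 1*92779/9 = 1917333 - 92779/9 = 17163218/9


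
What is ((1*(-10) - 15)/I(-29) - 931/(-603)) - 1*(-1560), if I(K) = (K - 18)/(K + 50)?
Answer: 44572292/28341 ≈ 1572.7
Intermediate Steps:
I(K) = (-18 + K)/(50 + K)
((1*(-10) - 15)/I(-29) - 931/(-603)) - 1*(-1560) = ((1*(-10) - 15)/(((-18 - 29)/(50 - 29))) - 931/(-603)) - 1*(-1560) = ((-10 - 15)/((-47/21)) - 931*(-1/603)) + 1560 = (-25/((1/21)*(-47)) + 931/603) + 1560 = (-25/(-47/21) + 931/603) + 1560 = (-25*(-21/47) + 931/603) + 1560 = (525/47 + 931/603) + 1560 = 360332/28341 + 1560 = 44572292/28341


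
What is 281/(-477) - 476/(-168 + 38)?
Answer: 95261/31005 ≈ 3.0724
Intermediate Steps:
281/(-477) - 476/(-168 + 38) = 281*(-1/477) - 476/(-130) = -281/477 - 476*(-1/130) = -281/477 + 238/65 = 95261/31005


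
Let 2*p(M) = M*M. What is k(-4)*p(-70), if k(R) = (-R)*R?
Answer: -39200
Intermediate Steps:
k(R) = -R²
p(M) = M²/2 (p(M) = (M*M)/2 = M²/2)
k(-4)*p(-70) = (-1*(-4)²)*((½)*(-70)²) = (-1*16)*((½)*4900) = -16*2450 = -39200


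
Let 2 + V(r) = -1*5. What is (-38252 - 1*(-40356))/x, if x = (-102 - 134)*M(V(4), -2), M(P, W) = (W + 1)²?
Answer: -526/59 ≈ -8.9153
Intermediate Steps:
V(r) = -7 (V(r) = -2 - 1*5 = -2 - 5 = -7)
M(P, W) = (1 + W)²
x = -236 (x = (-102 - 134)*(1 - 2)² = -236*(-1)² = -236*1 = -236)
(-38252 - 1*(-40356))/x = (-38252 - 1*(-40356))/(-236) = (-38252 + 40356)*(-1/236) = 2104*(-1/236) = -526/59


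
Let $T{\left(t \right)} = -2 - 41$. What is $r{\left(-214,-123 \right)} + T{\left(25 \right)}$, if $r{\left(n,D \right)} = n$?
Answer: $-257$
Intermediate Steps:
$T{\left(t \right)} = -43$
$r{\left(-214,-123 \right)} + T{\left(25 \right)} = -214 - 43 = -257$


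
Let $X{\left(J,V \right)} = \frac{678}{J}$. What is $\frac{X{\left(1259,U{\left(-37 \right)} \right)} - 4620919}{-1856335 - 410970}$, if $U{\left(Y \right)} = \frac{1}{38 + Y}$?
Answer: $\frac{5817736343}{2854536995} \approx 2.0381$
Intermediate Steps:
$\frac{X{\left(1259,U{\left(-37 \right)} \right)} - 4620919}{-1856335 - 410970} = \frac{\frac{678}{1259} - 4620919}{-1856335 - 410970} = \frac{678 \cdot \frac{1}{1259} - 4620919}{-2267305} = \left(\frac{678}{1259} - 4620919\right) \left(- \frac{1}{2267305}\right) = \left(- \frac{5817736343}{1259}\right) \left(- \frac{1}{2267305}\right) = \frac{5817736343}{2854536995}$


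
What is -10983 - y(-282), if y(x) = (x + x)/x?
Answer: -10985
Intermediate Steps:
y(x) = 2 (y(x) = (2*x)/x = 2)
-10983 - y(-282) = -10983 - 1*2 = -10983 - 2 = -10985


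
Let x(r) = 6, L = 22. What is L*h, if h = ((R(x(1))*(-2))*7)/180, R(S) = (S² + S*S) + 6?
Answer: -2002/15 ≈ -133.47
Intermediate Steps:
R(S) = 6 + 2*S² (R(S) = (S² + S²) + 6 = 2*S² + 6 = 6 + 2*S²)
h = -91/15 (h = (((6 + 2*6²)*(-2))*7)/180 = (((6 + 2*36)*(-2))*7)*(1/180) = (((6 + 72)*(-2))*7)*(1/180) = ((78*(-2))*7)*(1/180) = -156*7*(1/180) = -1092*1/180 = -91/15 ≈ -6.0667)
L*h = 22*(-91/15) = -2002/15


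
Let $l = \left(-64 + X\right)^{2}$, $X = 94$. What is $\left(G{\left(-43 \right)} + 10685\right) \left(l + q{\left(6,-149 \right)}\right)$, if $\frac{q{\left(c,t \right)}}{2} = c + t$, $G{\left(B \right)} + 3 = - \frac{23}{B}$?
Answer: $\frac{282040286}{43} \approx 6.5591 \cdot 10^{6}$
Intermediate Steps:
$G{\left(B \right)} = -3 - \frac{23}{B}$
$l = 900$ ($l = \left(-64 + 94\right)^{2} = 30^{2} = 900$)
$q{\left(c,t \right)} = 2 c + 2 t$ ($q{\left(c,t \right)} = 2 \left(c + t\right) = 2 c + 2 t$)
$\left(G{\left(-43 \right)} + 10685\right) \left(l + q{\left(6,-149 \right)}\right) = \left(\left(-3 - \frac{23}{-43}\right) + 10685\right) \left(900 + \left(2 \cdot 6 + 2 \left(-149\right)\right)\right) = \left(\left(-3 - - \frac{23}{43}\right) + 10685\right) \left(900 + \left(12 - 298\right)\right) = \left(\left(-3 + \frac{23}{43}\right) + 10685\right) \left(900 - 286\right) = \left(- \frac{106}{43} + 10685\right) 614 = \frac{459349}{43} \cdot 614 = \frac{282040286}{43}$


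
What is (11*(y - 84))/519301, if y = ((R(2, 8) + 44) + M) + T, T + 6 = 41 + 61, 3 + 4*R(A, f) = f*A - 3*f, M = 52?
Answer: 4631/2077204 ≈ 0.0022294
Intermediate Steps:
R(A, f) = -3/4 - 3*f/4 + A*f/4 (R(A, f) = -3/4 + (f*A - 3*f)/4 = -3/4 + (A*f - 3*f)/4 = -3/4 + (-3*f + A*f)/4 = -3/4 + (-3*f/4 + A*f/4) = -3/4 - 3*f/4 + A*f/4)
T = 96 (T = -6 + (41 + 61) = -6 + 102 = 96)
y = 757/4 (y = (((-3/4 - 3/4*8 + (1/4)*2*8) + 44) + 52) + 96 = (((-3/4 - 6 + 4) + 44) + 52) + 96 = ((-11/4 + 44) + 52) + 96 = (165/4 + 52) + 96 = 373/4 + 96 = 757/4 ≈ 189.25)
(11*(y - 84))/519301 = (11*(757/4 - 84))/519301 = (11*(421/4))*(1/519301) = (4631/4)*(1/519301) = 4631/2077204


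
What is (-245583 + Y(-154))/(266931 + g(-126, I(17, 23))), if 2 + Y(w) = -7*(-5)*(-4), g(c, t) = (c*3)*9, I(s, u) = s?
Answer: -245725/263529 ≈ -0.93244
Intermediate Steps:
g(c, t) = 27*c (g(c, t) = (3*c)*9 = 27*c)
Y(w) = -142 (Y(w) = -2 - 7*(-5)*(-4) = -2 + 35*(-4) = -2 - 140 = -142)
(-245583 + Y(-154))/(266931 + g(-126, I(17, 23))) = (-245583 - 142)/(266931 + 27*(-126)) = -245725/(266931 - 3402) = -245725/263529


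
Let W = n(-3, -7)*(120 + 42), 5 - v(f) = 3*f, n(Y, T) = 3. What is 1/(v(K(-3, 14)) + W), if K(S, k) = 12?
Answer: 1/455 ≈ 0.0021978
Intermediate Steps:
v(f) = 5 - 3*f
W = 486 (W = 3*(120 + 42) = 3*162 = 486)
1/(v(K(-3, 14)) + W) = 1/((5 - 3*12) + 486) = 1/((5 - 36) + 486) = 1/(-31 + 486) = 1/455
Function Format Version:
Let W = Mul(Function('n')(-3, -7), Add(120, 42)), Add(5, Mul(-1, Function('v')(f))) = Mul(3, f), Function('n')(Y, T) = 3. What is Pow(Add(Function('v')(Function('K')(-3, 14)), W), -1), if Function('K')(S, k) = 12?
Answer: Rational(1, 455) ≈ 0.0021978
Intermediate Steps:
Function('v')(f) = Add(5, Mul(-3, f)) (Function('v')(f) = Add(5, Mul(-1, Mul(3, f))) = Add(5, Mul(-3, f)))
W = 486 (W = Mul(3, Add(120, 42)) = Mul(3, 162) = 486)
Pow(Add(Function('v')(Function('K')(-3, 14)), W), -1) = Pow(Add(Add(5, Mul(-3, 12)), 486), -1) = Pow(Add(Add(5, -36), 486), -1) = Pow(Add(-31, 486), -1) = Pow(455, -1) = Rational(1, 455)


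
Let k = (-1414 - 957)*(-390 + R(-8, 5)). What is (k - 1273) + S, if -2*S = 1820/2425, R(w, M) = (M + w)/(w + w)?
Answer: 7162263203/7760 ≈ 9.2297e+5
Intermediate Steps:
R(w, M) = (M + w)/(2*w) (R(w, M) = (M + w)/((2*w)) = (M + w)*(1/(2*w)) = (M + w)/(2*w))
S = -182/485 (S = -910/2425 = -½*364/485 = -182/485 ≈ -0.37526)
k = 14787927/16 (k = (-1414 - 957)*(-390 + (½)*(5 - 8)/(-8)) = -2371*(-390 + (½)*(-⅛)*(-3)) = -2371*(-390 + 3/16) = -2371*(-6237/16) = 14787927/16 ≈ 9.2425e+5)
(k - 1273) + S = (14787927/16 - 1273) - 182/485 = 14767559/16 - 182/485 = 7162263203/7760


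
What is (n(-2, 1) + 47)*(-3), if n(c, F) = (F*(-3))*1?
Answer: -132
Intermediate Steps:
n(c, F) = -3*F (n(c, F) = -3*F*1 = -3*F)
(n(-2, 1) + 47)*(-3) = (-3*1 + 47)*(-3) = (-3 + 47)*(-3) = 44*(-3) = -132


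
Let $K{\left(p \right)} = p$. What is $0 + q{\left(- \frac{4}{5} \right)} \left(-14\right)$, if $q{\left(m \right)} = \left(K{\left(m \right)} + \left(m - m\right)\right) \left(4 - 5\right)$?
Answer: $- \frac{56}{5} \approx -11.2$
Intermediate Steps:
$q{\left(m \right)} = - m$ ($q{\left(m \right)} = \left(m + \left(m - m\right)\right) \left(4 - 5\right) = \left(m + 0\right) \left(-1\right) = m \left(-1\right) = - m$)
$0 + q{\left(- \frac{4}{5} \right)} \left(-14\right) = 0 + - \frac{-4}{5} \left(-14\right) = 0 + \left(-1\right) \left(- \frac{4}{5}\right) \left(-14\right) = 0 + \frac{4}{5} \left(-14\right) = 0 - \frac{56}{5} = - \frac{56}{5}$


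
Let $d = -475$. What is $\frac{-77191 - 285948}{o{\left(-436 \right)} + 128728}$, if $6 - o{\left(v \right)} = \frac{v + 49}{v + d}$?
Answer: $- \frac{330819629}{117276287} \approx -2.8209$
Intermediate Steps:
$o{\left(v \right)} = 6 - \frac{49 + v}{-475 + v}$ ($o{\left(v \right)} = 6 - \frac{v + 49}{v - 475} = 6 - \frac{49 + v}{-475 + v}$)
$\frac{-77191 - 285948}{o{\left(-436 \right)} + 128728} = \frac{-77191 - 285948}{\frac{-2899 + 5 \left(-436\right)}{-475 - 436} + 128728} = - \frac{363139}{\frac{-2899 - 2180}{-911} + 128728} = - \frac{363139}{\left(- \frac{1}{911}\right) \left(-5079\right) + 128728} = - \frac{363139}{\frac{5079}{911} + 128728} = - \frac{363139}{\frac{117276287}{911}} = \left(-363139\right) \frac{911}{117276287} = - \frac{330819629}{117276287}$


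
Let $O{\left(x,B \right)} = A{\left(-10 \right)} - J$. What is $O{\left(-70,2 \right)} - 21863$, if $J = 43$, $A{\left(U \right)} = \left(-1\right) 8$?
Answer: $-21914$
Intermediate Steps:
$A{\left(U \right)} = -8$
$O{\left(x,B \right)} = -51$ ($O{\left(x,B \right)} = -8 - 43 = -51$)
$O{\left(-70,2 \right)} - 21863 = -51 - 21863 = -21914$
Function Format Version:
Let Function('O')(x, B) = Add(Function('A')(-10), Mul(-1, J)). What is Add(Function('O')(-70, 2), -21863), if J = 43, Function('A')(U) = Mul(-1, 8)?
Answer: -21914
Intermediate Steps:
Function('A')(U) = -8
Function('O')(x, B) = -51 (Function('O')(x, B) = Add(-8, Mul(-1, 43)) = Add(-8, -43) = -51)
Add(Function('O')(-70, 2), -21863) = Add(-51, -21863) = -21914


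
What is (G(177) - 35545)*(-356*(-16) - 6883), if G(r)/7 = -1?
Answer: 42200224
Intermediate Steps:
G(r) = -7 (G(r) = 7*(-1) = -7)
(G(177) - 35545)*(-356*(-16) - 6883) = (-7 - 35545)*(-356*(-16) - 6883) = -35552*(5696 - 6883) = -35552*(-1187) = 42200224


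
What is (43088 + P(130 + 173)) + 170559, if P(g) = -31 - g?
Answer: 213313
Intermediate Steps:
(43088 + P(130 + 173)) + 170559 = (43088 + (-31 - (130 + 173))) + 170559 = (43088 + (-31 - 1*303)) + 170559 = (43088 + (-31 - 303)) + 170559 = (43088 - 334) + 170559 = 42754 + 170559 = 213313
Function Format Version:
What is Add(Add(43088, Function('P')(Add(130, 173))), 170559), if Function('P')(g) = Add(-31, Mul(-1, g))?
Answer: 213313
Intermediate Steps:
Add(Add(43088, Function('P')(Add(130, 173))), 170559) = Add(Add(43088, Add(-31, Mul(-1, Add(130, 173)))), 170559) = Add(Add(43088, Add(-31, Mul(-1, 303))), 170559) = Add(Add(43088, Add(-31, -303)), 170559) = Add(Add(43088, -334), 170559) = Add(42754, 170559) = 213313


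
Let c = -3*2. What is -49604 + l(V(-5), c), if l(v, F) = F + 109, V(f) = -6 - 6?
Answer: -49501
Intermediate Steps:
V(f) = -12
c = -6
l(v, F) = 109 + F
-49604 + l(V(-5), c) = -49604 + (109 - 6) = -49604 + 103 = -49501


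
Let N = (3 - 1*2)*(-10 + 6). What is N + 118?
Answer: 114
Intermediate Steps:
N = -4 (N = (3 - 2)*(-4) = 1*(-4) = -4)
N + 118 = -4 + 118 = 114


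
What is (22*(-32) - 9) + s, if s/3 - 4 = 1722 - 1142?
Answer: 1039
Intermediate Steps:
s = 1752 (s = 12 + 3*(1722 - 1142) = 12 + 3*580 = 12 + 1740 = 1752)
(22*(-32) - 9) + s = (22*(-32) - 9) + 1752 = (-704 - 9) + 1752 = -713 + 1752 = 1039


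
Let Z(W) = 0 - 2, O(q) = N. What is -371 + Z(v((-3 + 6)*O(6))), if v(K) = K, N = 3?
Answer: -373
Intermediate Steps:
O(q) = 3
Z(W) = -2
-371 + Z(v((-3 + 6)*O(6))) = -371 - 2 = -373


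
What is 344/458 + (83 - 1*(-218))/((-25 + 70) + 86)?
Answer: 91461/29999 ≈ 3.0488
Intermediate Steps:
344/458 + (83 - 1*(-218))/((-25 + 70) + 86) = 344*(1/458) + (83 + 218)/(45 + 86) = 172/229 + 301/131 = 91461/29999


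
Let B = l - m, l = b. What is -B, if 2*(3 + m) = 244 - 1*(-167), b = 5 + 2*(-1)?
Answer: 399/2 ≈ 199.50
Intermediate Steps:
b = 3 (b = 5 - 2 = 3)
m = 405/2 (m = -3 + (244 - 1*(-167))/2 = -3 + (244 + 167)/2 = -3 + (½)*411 = -3 + 411/2 = 405/2 ≈ 202.50)
l = 3
B = -399/2 (B = 3 - 1*405/2 = 3 - 405/2 = -399/2 ≈ -199.50)
-B = -1*(-399/2) = 399/2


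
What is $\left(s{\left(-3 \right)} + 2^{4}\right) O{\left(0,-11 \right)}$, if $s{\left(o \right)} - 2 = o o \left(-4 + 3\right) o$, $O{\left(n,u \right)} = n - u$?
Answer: $495$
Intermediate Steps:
$s{\left(o \right)} = 2 - o^{3}$ ($s{\left(o \right)} = 2 + o o \left(-4 + 3\right) o = 2 + o^{2} \left(- o\right) = 2 - o^{3}$)
$\left(s{\left(-3 \right)} + 2^{4}\right) O{\left(0,-11 \right)} = \left(\left(2 - \left(-3\right)^{3}\right) + 2^{4}\right) \left(0 - -11\right) = \left(\left(2 - -27\right) + 16\right) \left(0 + 11\right) = \left(\left(2 + 27\right) + 16\right) 11 = \left(29 + 16\right) 11 = 45 \cdot 11 = 495$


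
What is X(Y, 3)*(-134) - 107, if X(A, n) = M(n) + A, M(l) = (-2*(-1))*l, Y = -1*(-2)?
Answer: -1179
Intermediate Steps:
Y = 2
M(l) = 2*l
X(A, n) = A + 2*n (X(A, n) = 2*n + A = A + 2*n)
X(Y, 3)*(-134) - 107 = (2 + 2*3)*(-134) - 107 = (2 + 6)*(-134) - 107 = 8*(-134) - 107 = -1072 - 107 = -1179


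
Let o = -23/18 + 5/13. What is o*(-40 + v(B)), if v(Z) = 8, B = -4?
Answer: 3344/117 ≈ 28.581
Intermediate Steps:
o = -209/234 (o = -23*1/18 + 5*(1/13) = -23/18 + 5/13 = -209/234 ≈ -0.89316)
o*(-40 + v(B)) = -209*(-40 + 8)/234 = -209/234*(-32) = 3344/117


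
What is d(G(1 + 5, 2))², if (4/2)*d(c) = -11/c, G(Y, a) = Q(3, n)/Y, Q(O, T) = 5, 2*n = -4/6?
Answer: 1089/25 ≈ 43.560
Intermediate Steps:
n = -⅓ (n = (-4/6)/2 = (-4*⅙)/2 = (½)*(-⅔) = -⅓ ≈ -0.33333)
G(Y, a) = 5/Y
d(c) = -11/(2*c) (d(c) = (-11/c)/2 = -11/(2*c))
d(G(1 + 5, 2))² = (-11/(2*(5/(1 + 5))))² = (-11/(2*(5/6)))² = (-11/(2*(5*(⅙))))² = (-11/(2*⅚))² = (-11/2*6/5)² = (-33/5)² = 1089/25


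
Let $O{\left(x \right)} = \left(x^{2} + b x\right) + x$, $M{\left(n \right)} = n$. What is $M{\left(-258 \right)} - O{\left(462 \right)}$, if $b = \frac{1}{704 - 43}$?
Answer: $- \frac{141562866}{661} \approx -2.1416 \cdot 10^{5}$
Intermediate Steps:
$b = \frac{1}{661} \approx 0.0015129$
$O{\left(x \right)} = x^{2} + \frac{662 x}{661}$ ($O{\left(x \right)} = \left(x^{2} + \frac{x}{661}\right) + x = x^{2} + \frac{662 x}{661}$)
$M{\left(-258 \right)} - O{\left(462 \right)} = -258 - \frac{1}{661} \cdot 462 \left(662 + 661 \cdot 462\right) = -258 - \frac{1}{661} \cdot 462 \left(662 + 305382\right) = -258 - \frac{1}{661} \cdot 462 \cdot 306044 = -258 - \frac{141392328}{661} = - \frac{141562866}{661}$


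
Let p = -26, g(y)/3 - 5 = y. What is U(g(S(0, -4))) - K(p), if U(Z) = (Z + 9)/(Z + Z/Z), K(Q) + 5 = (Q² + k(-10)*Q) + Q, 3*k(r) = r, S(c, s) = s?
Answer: -2186/3 ≈ -728.67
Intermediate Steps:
k(r) = r/3
g(y) = 15 + 3*y
K(Q) = -5 + Q² - 7*Q/3 (K(Q) = -5 + ((Q² + ((⅓)*(-10))*Q) + Q) = -5 + ((Q² - 10*Q/3) + Q) = -5 + (Q² - 7*Q/3) = -5 + Q² - 7*Q/3)
U(Z) = (9 + Z)/(1 + Z) (U(Z) = (9 + Z)/(Z + 1) = (9 + Z)/(1 + Z))
U(g(S(0, -4))) - K(p) = (9 + (15 + 3*(-4)))/(1 + (15 + 3*(-4))) - (-5 + (-26)² - 7/3*(-26)) = (9 + (15 - 12))/(1 + (15 - 12)) - (-5 + 676 + 182/3) = (9 + 3)/(1 + 3) - 1*2195/3 = 12/4 - 2195/3 = (¼)*12 - 2195/3 = 3 - 2195/3 = -2186/3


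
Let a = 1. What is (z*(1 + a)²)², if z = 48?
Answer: 36864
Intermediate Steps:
(z*(1 + a)²)² = (48*(1 + 1)²)² = (48*2²)² = (48*4)² = 192² = 36864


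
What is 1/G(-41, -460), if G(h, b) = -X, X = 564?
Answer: -1/564 ≈ -0.0017731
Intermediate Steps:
G(h, b) = -564 (G(h, b) = -1*564 = -564)
1/G(-41, -460) = 1/(-564) = -1/564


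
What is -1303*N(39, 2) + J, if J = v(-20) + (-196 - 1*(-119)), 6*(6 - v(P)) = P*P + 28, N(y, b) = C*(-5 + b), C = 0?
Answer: -427/3 ≈ -142.33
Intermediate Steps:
N(y, b) = 0 (N(y, b) = 0*(-5 + b) = 0)
v(P) = 4/3 - P²/6 (v(P) = 6 - (P*P + 28)/6 = 6 - (P² + 28)/6 = 6 - (28 + P²)/6 = 6 + (-14/3 - P²/6) = 4/3 - P²/6)
J = -427/3 (J = (4/3 - ⅙*(-20)²) + (-196 - 1*(-119)) = (4/3 - ⅙*400) + (-196 + 119) = (4/3 - 200/3) - 77 = -196/3 - 77 = -427/3 ≈ -142.33)
-1303*N(39, 2) + J = -1303*0 - 427/3 = 0 - 427/3 = -427/3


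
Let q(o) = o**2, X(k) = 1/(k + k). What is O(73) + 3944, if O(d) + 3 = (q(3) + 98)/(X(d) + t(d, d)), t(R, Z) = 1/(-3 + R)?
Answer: 486199/54 ≈ 9003.7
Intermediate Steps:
X(k) = 1/(2*k)
O(d) = -3 + 107/(1/(-3 + d) + 1/(2*d)) (O(d) = -3 + (3**2 + 98)/(1/(2*d) + 1/(-3 + d)) = -3 + (9 + 98)/(1/(-3 + d) + 1/(2*d)) = -3 + 107/(1/(-3 + d) + 1/(2*d)))
O(73) + 3944 = (9 - 651*73 + 214*73**2)/(3*(-1 + 73)) + 3944 = (1/3)*(9 - 47523 + 214*5329)/72 + 3944 = (1/3)*(1/72)*(9 - 47523 + 1140406) + 3944 = (1/3)*(1/72)*1092892 + 3944 = 273223/54 + 3944 = 486199/54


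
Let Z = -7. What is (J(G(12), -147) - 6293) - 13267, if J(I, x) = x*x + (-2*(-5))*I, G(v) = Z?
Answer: 1979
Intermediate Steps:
G(v) = -7
J(I, x) = x**2 + 10*I
(J(G(12), -147) - 6293) - 13267 = (((-147)**2 + 10*(-7)) - 6293) - 13267 = ((21609 - 70) - 6293) - 13267 = (21539 - 6293) - 13267 = 15246 - 13267 = 1979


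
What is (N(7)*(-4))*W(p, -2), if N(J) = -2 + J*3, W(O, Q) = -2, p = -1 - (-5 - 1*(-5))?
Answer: 152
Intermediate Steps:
p = -1 (p = -1 - (-5 + 5) = -1 - 1*0 = -1 + 0 = -1)
N(J) = -2 + 3*J
(N(7)*(-4))*W(p, -2) = ((-2 + 3*7)*(-4))*(-2) = ((-2 + 21)*(-4))*(-2) = (19*(-4))*(-2) = -76*(-2) = 152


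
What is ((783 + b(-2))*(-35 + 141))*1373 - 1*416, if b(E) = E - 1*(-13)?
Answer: 115556756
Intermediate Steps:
b(E) = 13 + E (b(E) = E + 13 = 13 + E)
((783 + b(-2))*(-35 + 141))*1373 - 1*416 = ((783 + (13 - 2))*(-35 + 141))*1373 - 1*416 = ((783 + 11)*106)*1373 - 416 = (794*106)*1373 - 416 = 84164*1373 - 416 = 115557172 - 416 = 115556756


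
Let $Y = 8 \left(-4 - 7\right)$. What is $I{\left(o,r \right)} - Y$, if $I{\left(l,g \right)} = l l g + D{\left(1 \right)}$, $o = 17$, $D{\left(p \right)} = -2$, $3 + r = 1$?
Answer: $-492$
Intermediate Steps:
$r = -2$ ($r = -3 + 1 = -2$)
$Y = -88$ ($Y = 8 \left(-11\right) = -88$)
$I{\left(l,g \right)} = -2 + g l^{2}$ ($I{\left(l,g \right)} = l l g - 2 = l^{2} g - 2 = g l^{2} - 2 = -2 + g l^{2}$)
$I{\left(o,r \right)} - Y = \left(-2 - 2 \cdot 17^{2}\right) - -88 = \left(-2 - 578\right) + 88 = -580 + 88 = -492$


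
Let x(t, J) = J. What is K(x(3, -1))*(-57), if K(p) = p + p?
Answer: 114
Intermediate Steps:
K(p) = 2*p
K(x(3, -1))*(-57) = (2*(-1))*(-57) = -2*(-57) = 114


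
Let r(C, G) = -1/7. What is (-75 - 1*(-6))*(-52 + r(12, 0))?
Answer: 25185/7 ≈ 3597.9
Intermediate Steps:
r(C, G) = -1/7 (r(C, G) = -1*1/7 = -1/7)
(-75 - 1*(-6))*(-52 + r(12, 0)) = (-75 - 1*(-6))*(-52 - 1/7) = (-75 + 6)*(-365/7) = -69*(-365/7) = 25185/7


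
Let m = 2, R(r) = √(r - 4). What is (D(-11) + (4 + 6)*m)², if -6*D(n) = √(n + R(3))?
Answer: (120 - √(-11 + I))²/36 ≈ 398.69 - 22.106*I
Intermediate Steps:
R(r) = √(-4 + r)
D(n) = -√(I + n)/6 (D(n) = -√(n + √(-4 + 3))/6 = -√(n + √(-1))/6 = -√(n + I)/6 = -√(I + n)/6)
(D(-11) + (4 + 6)*m)² = (-√(I - 11)/6 + (4 + 6)*2)² = (-√(-11 + I)/6 + 10*2)² = (-√(-11 + I)/6 + 20)² = (20 - √(-11 + I)/6)²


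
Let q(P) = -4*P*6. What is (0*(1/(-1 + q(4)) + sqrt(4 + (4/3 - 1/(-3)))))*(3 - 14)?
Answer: 0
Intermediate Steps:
q(P) = -24*P
(0*(1/(-1 + q(4)) + sqrt(4 + (4/3 - 1/(-3)))))*(3 - 14) = (0*(1/(-1 - 24*4) + sqrt(4 + (4/3 - 1/(-3)))))*(3 - 14) = (0*(1/(-1 - 96) + sqrt(4 + (4*(1/3) - 1*(-1/3)))))*(-11) = (0*(1/(-97) + sqrt(4 + (4/3 + 1/3))))*(-11) = (0*(-1/97 + sqrt(4 + 5/3)))*(-11) = (0*(-1/97 + sqrt(17/3)))*(-11) = (0*(-1/97 + sqrt(51)/3))*(-11) = 0*(-11) = 0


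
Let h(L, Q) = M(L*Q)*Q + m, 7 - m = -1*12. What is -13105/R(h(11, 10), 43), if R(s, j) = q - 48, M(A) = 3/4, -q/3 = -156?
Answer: -2621/84 ≈ -31.202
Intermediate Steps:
q = 468 (q = -3*(-156) = 468)
M(A) = ¾ (M(A) = 3*(¼) = ¾)
m = 19 (m = 7 - (-1)*12 = 7 - 1*(-12) = 7 + 12 = 19)
h(L, Q) = 19 + 3*Q/4 (h(L, Q) = 3*Q/4 + 19 = 19 + 3*Q/4)
R(s, j) = 420 (R(s, j) = 468 - 48 = 420)
-13105/R(h(11, 10), 43) = -13105/420 = -13105*1/420 = -2621/84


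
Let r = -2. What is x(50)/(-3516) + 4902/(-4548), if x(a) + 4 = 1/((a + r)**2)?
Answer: -3305710459/3070227456 ≈ -1.0767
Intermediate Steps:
x(a) = -4 + (-2 + a)**(-2) (x(a) = -4 + 1/((a - 2)**2) = -4 + 1/((-2 + a)**2) = -4 + (-2 + a)**(-2))
x(50)/(-3516) + 4902/(-4548) = (-4 + (-2 + 50)**(-2))/(-3516) + 4902/(-4548) = (-4 + 48**(-2))*(-1/3516) + 4902*(-1/4548) = (-4 + 1/2304)*(-1/3516) - 817/758 = -9215/2304*(-1/3516) - 817/758 = 9215/8100864 - 817/758 = -3305710459/3070227456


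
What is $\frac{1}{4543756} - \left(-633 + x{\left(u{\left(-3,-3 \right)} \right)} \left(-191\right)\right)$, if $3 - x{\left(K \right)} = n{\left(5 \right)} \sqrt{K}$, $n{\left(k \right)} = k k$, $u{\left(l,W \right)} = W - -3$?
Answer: $\frac{5479769737}{4543756} \approx 1206.0$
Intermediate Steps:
$u{\left(l,W \right)} = 3 + W$ ($u{\left(l,W \right)} = W + 3 = 3 + W$)
$n{\left(k \right)} = k^{2}$
$x{\left(K \right)} = 3 - 25 \sqrt{K}$ ($x{\left(K \right)} = 3 - 5^{2} \sqrt{K} = 3 - 25 \sqrt{K}$)
$\frac{1}{4543756} - \left(-633 + x{\left(u{\left(-3,-3 \right)} \right)} \left(-191\right)\right) = \frac{1}{4543756} - \left(-633 + \left(3 - 25 \sqrt{3 - 3}\right) \left(-191\right)\right) = \frac{1}{4543756} - \left(-633 + \left(3 - 25 \sqrt{0}\right) \left(-191\right)\right) = \frac{1}{4543756} - \left(-633 + \left(3 - 0\right) \left(-191\right)\right) = \frac{1}{4543756} - \left(-633 + \left(3 + 0\right) \left(-191\right)\right) = \frac{1}{4543756} - \left(-633 + 3 \left(-191\right)\right) = \frac{1}{4543756} - \left(-633 - 573\right) = \frac{1}{4543756} - -1206 = \frac{1}{4543756} + 1206 = \frac{5479769737}{4543756}$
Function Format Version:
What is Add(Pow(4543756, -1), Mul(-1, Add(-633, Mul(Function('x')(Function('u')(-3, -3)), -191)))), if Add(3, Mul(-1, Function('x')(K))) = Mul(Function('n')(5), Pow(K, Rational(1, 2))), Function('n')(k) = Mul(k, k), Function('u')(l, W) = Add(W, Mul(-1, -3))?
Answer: Rational(5479769737, 4543756) ≈ 1206.0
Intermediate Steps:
Function('u')(l, W) = Add(3, W) (Function('u')(l, W) = Add(W, 3) = Add(3, W))
Function('n')(k) = Pow(k, 2)
Function('x')(K) = Add(3, Mul(-25, Pow(K, Rational(1, 2)))) (Function('x')(K) = Add(3, Mul(-1, Mul(Pow(5, 2), Pow(K, Rational(1, 2))))) = Add(3, Mul(-1, Mul(25, Pow(K, Rational(1, 2))))) = Add(3, Mul(-25, Pow(K, Rational(1, 2)))))
Add(Pow(4543756, -1), Mul(-1, Add(-633, Mul(Function('x')(Function('u')(-3, -3)), -191)))) = Add(Pow(4543756, -1), Mul(-1, Add(-633, Mul(Add(3, Mul(-25, Pow(Add(3, -3), Rational(1, 2)))), -191)))) = Add(Rational(1, 4543756), Mul(-1, Add(-633, Mul(Add(3, Mul(-25, Pow(0, Rational(1, 2)))), -191)))) = Add(Rational(1, 4543756), Mul(-1, Add(-633, Mul(Add(3, Mul(-25, 0)), -191)))) = Add(Rational(1, 4543756), Mul(-1, Add(-633, Mul(Add(3, 0), -191)))) = Add(Rational(1, 4543756), Mul(-1, Add(-633, Mul(3, -191)))) = Add(Rational(1, 4543756), Mul(-1, Add(-633, -573))) = Add(Rational(1, 4543756), Mul(-1, -1206)) = Add(Rational(1, 4543756), 1206) = Rational(5479769737, 4543756)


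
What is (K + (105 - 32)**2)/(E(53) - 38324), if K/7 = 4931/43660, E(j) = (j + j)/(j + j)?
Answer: -232698657/1673182180 ≈ -0.13908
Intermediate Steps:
E(j) = 1 (E(j) = (2*j)/((2*j)) = (2*j)*(1/(2*j)) = 1)
K = 34517/43660 (K = 7*(4931/43660) = 34517/43660 ≈ 0.79059)
(K + (105 - 32)**2)/(E(53) - 38324) = (34517/43660 + (105 - 32)**2)/(1 - 38324) = (34517/43660 + 73**2)/(-38323) = (34517/43660 + 5329)*(-1/38323) = (232698657/43660)*(-1/38323) = -232698657/1673182180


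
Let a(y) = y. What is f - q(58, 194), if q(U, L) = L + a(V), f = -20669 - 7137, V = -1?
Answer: -27999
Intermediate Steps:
f = -27806
q(U, L) = -1 + L (q(U, L) = L - 1 = -1 + L)
f - q(58, 194) = -27806 - (-1 + 194) = -27806 - 1*193 = -27806 - 193 = -27999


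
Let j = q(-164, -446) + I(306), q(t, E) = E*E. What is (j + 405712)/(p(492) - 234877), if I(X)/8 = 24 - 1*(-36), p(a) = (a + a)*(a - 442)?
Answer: -605108/185677 ≈ -3.2589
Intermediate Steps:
q(t, E) = E²
p(a) = 2*a*(-442 + a) (p(a) = (2*a)*(-442 + a) = 2*a*(-442 + a))
I(X) = 480 (I(X) = 8*(24 - 1*(-36)) = 8*(24 + 36) = 8*60 = 480)
j = 199396 (j = (-446)² + 480 = 198916 + 480 = 199396)
(j + 405712)/(p(492) - 234877) = (199396 + 405712)/(2*492*(-442 + 492) - 234877) = 605108/(2*492*50 - 234877) = 605108/(49200 - 234877) = 605108/(-185677) = 605108*(-1/185677) = -605108/185677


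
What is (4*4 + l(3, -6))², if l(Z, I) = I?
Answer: 100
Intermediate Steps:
(4*4 + l(3, -6))² = (4*4 - 6)² = (16 - 6)² = 10² = 100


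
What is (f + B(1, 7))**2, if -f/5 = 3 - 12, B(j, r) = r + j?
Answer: 2809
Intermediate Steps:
B(j, r) = j + r
f = 45 (f = -5*(3 - 12) = -5*(-9) = 45)
(f + B(1, 7))**2 = (45 + (1 + 7))**2 = (45 + 8)**2 = 53**2 = 2809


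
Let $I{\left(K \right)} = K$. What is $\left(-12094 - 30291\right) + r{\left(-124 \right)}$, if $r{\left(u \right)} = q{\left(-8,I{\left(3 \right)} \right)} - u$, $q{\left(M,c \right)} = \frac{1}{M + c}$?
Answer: $- \frac{211306}{5} \approx -42261.0$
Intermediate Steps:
$r{\left(u \right)} = - \frac{1}{5} - u$ ($r{\left(u \right)} = \frac{1}{-8 + 3} - u = \frac{1}{-5} - u = - \frac{1}{5} - u$)
$\left(-12094 - 30291\right) + r{\left(-124 \right)} = \left(-12094 - 30291\right) - - \frac{619}{5} = -42385 + \left(- \frac{1}{5} + 124\right) = -42385 + \frac{619}{5} = - \frac{211306}{5}$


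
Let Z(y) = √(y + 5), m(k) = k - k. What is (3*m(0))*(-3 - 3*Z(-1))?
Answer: 0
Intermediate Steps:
m(k) = 0
Z(y) = √(5 + y)
(3*m(0))*(-3 - 3*Z(-1)) = (3*0)*(-3 - 3*√(5 - 1)) = 0*(-3 - 3*√4) = 0*(-3 - 3*2) = 0*(-3 - 6) = 0*(-9) = 0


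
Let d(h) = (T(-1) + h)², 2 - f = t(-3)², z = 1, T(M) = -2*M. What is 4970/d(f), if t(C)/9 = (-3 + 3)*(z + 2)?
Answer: 2485/8 ≈ 310.63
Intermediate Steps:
t(C) = 0 (t(C) = 9*((-3 + 3)*(1 + 2)) = 9*(0*3) = 9*0 = 0)
f = 2 (f = 2 - 1*0² = 2 - 1*0 = 2 + 0 = 2)
d(h) = (2 + h)² (d(h) = (-2*(-1) + h)² = (2 + h)²)
4970/d(f) = 4970/((2 + 2)²) = 4970/(4²) = 4970/16 = 4970*(1/16) = 2485/8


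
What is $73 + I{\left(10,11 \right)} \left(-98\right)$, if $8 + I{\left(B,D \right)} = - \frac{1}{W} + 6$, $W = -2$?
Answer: $220$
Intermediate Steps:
$I{\left(B,D \right)} = - \frac{3}{2}$ ($I{\left(B,D \right)} = -8 + \left(- \frac{1}{-2} + 6\right) = -8 + \left(\left(-1\right) \left(- \frac{1}{2}\right) + 6\right) = -8 + \left(\frac{1}{2} + 6\right) = -8 + \frac{13}{2} = - \frac{3}{2}$)
$73 + I{\left(10,11 \right)} \left(-98\right) = 73 - -147 = 73 + 147 = 220$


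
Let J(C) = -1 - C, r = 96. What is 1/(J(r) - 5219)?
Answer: -1/5316 ≈ -0.00018811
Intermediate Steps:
1/(J(r) - 5219) = 1/((-1 - 1*96) - 5219) = 1/((-1 - 96) - 5219) = 1/(-97 - 5219) = 1/(-5316) = -1/5316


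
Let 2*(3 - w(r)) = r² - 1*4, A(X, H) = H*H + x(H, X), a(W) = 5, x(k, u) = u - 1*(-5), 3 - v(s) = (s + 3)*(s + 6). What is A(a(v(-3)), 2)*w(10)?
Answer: -630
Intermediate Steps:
v(s) = 3 - (3 + s)*(6 + s) (v(s) = 3 - (s + 3)*(s + 6) = 3 - (3 + s)*(6 + s))
x(k, u) = 5 + u (x(k, u) = u + 5 = 5 + u)
A(X, H) = 5 + X + H² (A(X, H) = H*H + (5 + X) = H² + (5 + X) = 5 + X + H²)
w(r) = 5 - r²/2 (w(r) = 3 - (r² - 1*4)/2 = 3 - (r² - 4)/2 = 3 - (-4 + r²)/2 = 3 + (2 - r²/2) = 5 - r²/2)
A(a(v(-3)), 2)*w(10) = (5 + 5 + 2²)*(5 - ½*10²) = (5 + 5 + 4)*(5 - ½*100) = 14*(5 - 50) = 14*(-45) = -630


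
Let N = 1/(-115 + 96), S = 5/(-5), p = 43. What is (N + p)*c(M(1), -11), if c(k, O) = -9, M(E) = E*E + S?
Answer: -7344/19 ≈ -386.53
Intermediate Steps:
S = -1 (S = 5*(-⅕) = -1)
M(E) = -1 + E² (M(E) = E*E - 1 = E² - 1 = -1 + E²)
N = -1/19 (N = 1/(-19) = -1/19 ≈ -0.052632)
(N + p)*c(M(1), -11) = (-1/19 + 43)*(-9) = (816/19)*(-9) = -7344/19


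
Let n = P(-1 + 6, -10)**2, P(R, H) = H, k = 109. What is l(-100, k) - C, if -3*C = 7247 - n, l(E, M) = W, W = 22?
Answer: 7213/3 ≈ 2404.3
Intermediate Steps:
l(E, M) = 22
n = 100 (n = (-10)**2 = 100)
C = -7147/3 (C = -(7247 - 1*100)/3 = -(7247 - 100)/3 = -1/3*7147 = -7147/3 ≈ -2382.3)
l(-100, k) - C = 22 - 1*(-7147/3) = 22 + 7147/3 = 7213/3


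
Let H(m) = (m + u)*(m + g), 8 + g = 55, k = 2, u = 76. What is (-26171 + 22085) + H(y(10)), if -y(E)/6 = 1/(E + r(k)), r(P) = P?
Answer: -2301/4 ≈ -575.25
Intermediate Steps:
g = 47 (g = -8 + 55 = 47)
y(E) = -6/(2 + E) (y(E) = -6/(E + 2) = -6/(2 + E))
H(m) = (47 + m)*(76 + m) (H(m) = (m + 76)*(m + 47) = (76 + m)*(47 + m) = (47 + m)*(76 + m))
(-26171 + 22085) + H(y(10)) = (-26171 + 22085) + (3572 + (-6/(2 + 10))² + 123*(-6/(2 + 10))) = -4086 + (3572 + (-6/12)² + 123*(-6/12)) = -4086 + (3572 + (-6*1/12)² + 123*(-6*1/12)) = -4086 + (3572 + (-½)² + 123*(-½)) = -4086 + (3572 + ¼ - 123/2) = -4086 + 14043/4 = -2301/4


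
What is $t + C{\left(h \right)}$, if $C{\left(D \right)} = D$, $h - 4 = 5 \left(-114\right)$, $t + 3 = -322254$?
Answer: $-322823$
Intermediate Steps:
$t = -322257$ ($t = -3 - 322254 = -322257$)
$h = -566$ ($h = 4 + 5 \left(-114\right) = 4 - 570 = -566$)
$t + C{\left(h \right)} = -322257 - 566 = -322823$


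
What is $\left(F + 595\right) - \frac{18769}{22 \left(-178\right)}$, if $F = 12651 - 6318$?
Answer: $\frac{27148817}{3916} \approx 6932.8$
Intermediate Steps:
$F = 6333$
$\left(F + 595\right) - \frac{18769}{22 \left(-178\right)} = \left(6333 + 595\right) - \frac{18769}{22 \left(-178\right)} = 6928 - \frac{18769}{-3916} = 6928 - - \frac{18769}{3916} = 6928 + \frac{18769}{3916} = \frac{27148817}{3916}$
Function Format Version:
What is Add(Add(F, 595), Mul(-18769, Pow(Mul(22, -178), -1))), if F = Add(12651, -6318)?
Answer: Rational(27148817, 3916) ≈ 6932.8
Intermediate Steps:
F = 6333
Add(Add(F, 595), Mul(-18769, Pow(Mul(22, -178), -1))) = Add(Add(6333, 595), Mul(-18769, Pow(Mul(22, -178), -1))) = Add(6928, Mul(-18769, Pow(-3916, -1))) = Add(6928, Mul(-18769, Rational(-1, 3916))) = Add(6928, Rational(18769, 3916)) = Rational(27148817, 3916)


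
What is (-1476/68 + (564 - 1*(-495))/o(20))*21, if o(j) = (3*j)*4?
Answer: -493899/1360 ≈ -363.16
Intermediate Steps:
o(j) = 12*j
(-1476/68 + (564 - 1*(-495))/o(20))*21 = (-1476/68 + (564 - 1*(-495))/((12*20)))*21 = (-1476*1/68 + (564 + 495)/240)*21 = (-369/17 + 1059*(1/240))*21 = (-369/17 + 353/80)*21 = -23519/1360*21 = -493899/1360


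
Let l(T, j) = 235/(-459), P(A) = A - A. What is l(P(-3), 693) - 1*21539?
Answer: -9886636/459 ≈ -21540.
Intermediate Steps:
P(A) = 0
l(T, j) = -235/459 (l(T, j) = 235*(-1/459) = -235/459)
l(P(-3), 693) - 1*21539 = -235/459 - 1*21539 = -235/459 - 21539 = -9886636/459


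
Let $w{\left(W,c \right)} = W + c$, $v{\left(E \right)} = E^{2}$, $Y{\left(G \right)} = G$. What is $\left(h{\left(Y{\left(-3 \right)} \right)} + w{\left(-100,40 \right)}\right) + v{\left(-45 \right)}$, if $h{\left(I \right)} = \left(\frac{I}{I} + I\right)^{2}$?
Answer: $1969$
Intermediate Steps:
$h{\left(I \right)} = \left(1 + I\right)^{2}$
$\left(h{\left(Y{\left(-3 \right)} \right)} + w{\left(-100,40 \right)}\right) + v{\left(-45 \right)} = \left(\left(1 - 3\right)^{2} + \left(-100 + 40\right)\right) + \left(-45\right)^{2} = \left(\left(-2\right)^{2} - 60\right) + 2025 = \left(4 - 60\right) + 2025 = -56 + 2025 = 1969$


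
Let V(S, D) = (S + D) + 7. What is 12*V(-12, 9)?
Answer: 48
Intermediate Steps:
V(S, D) = 7 + D + S (V(S, D) = (D + S) + 7 = 7 + D + S)
12*V(-12, 9) = 12*(7 + 9 - 12) = 12*4 = 48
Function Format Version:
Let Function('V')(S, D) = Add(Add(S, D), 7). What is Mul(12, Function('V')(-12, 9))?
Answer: 48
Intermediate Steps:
Function('V')(S, D) = Add(7, D, S) (Function('V')(S, D) = Add(Add(D, S), 7) = Add(7, D, S))
Mul(12, Function('V')(-12, 9)) = Mul(12, Add(7, 9, -12)) = Mul(12, 4) = 48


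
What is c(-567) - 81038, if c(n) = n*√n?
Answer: -81038 - 5103*I*√7 ≈ -81038.0 - 13501.0*I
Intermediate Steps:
c(n) = n^(3/2)
c(-567) - 81038 = (-567)^(3/2) - 81038 = -5103*I*√7 - 81038 = -81038 - 5103*I*√7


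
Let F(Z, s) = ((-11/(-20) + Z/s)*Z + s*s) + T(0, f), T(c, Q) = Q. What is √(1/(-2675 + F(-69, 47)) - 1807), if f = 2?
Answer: I*√256300448662803/376613 ≈ 42.509*I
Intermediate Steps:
F(Z, s) = 2 + s² + Z*(11/20 + Z/s) (F(Z, s) = ((-11/(-20) + Z/s)*Z + s*s) + 2 = ((-11*(-1/20) + Z/s)*Z + s²) + 2 = ((11/20 + Z/s)*Z + s²) + 2 = (Z*(11/20 + Z/s) + s²) + 2 = (s² + Z*(11/20 + Z/s)) + 2 = 2 + s² + Z*(11/20 + Z/s))
√(1/(-2675 + F(-69, 47)) - 1807) = √(1/(-2675 + (2 + 47² + (11/20)*(-69) + (-69)²/47)) - 1807) = √(1/(-2675 + (2 + 2209 - 759/20 + 4761*(1/47))) - 1807) = √(1/(-2675 + (2 + 2209 - 759/20 + 4761/47)) - 1807) = √(1/(-2675 + 2137887/940) - 1807) = √(1/(-376613/940) - 1807) = √(-940/376613 - 1807) = √(-680540631/376613) = I*√256300448662803/376613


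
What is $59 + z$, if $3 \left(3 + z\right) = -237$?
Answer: $-23$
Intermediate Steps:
$z = -82$ ($z = -3 + \frac{1}{3} \left(-237\right) = -3 - 79 = -82$)
$59 + z = 59 - 82 = -23$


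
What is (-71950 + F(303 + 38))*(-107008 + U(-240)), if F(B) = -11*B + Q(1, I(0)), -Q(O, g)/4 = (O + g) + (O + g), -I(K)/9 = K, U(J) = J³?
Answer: 1054702684672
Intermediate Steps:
I(K) = -9*K
Q(O, g) = -8*O - 8*g (Q(O, g) = -4*((O + g) + (O + g)) = -4*(2*O + 2*g) = -8*O - 8*g)
F(B) = -8 - 11*B (F(B) = -11*B + (-8*1 - (-72)*0) = -11*B + (-8 - 8*0) = -11*B + (-8 + 0) = -11*B - 8 = -8 - 11*B)
(-71950 + F(303 + 38))*(-107008 + U(-240)) = (-71950 + (-8 - 11*(303 + 38)))*(-107008 + (-240)³) = (-71950 + (-8 - 11*341))*(-107008 - 13824000) = (-71950 + (-8 - 3751))*(-13931008) = (-71950 - 3759)*(-13931008) = -75709*(-13931008) = 1054702684672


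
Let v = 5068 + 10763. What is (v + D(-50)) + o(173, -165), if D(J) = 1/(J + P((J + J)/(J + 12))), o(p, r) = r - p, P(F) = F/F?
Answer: 759156/49 ≈ 15493.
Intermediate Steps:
P(F) = 1
D(J) = 1/(1 + J) (D(J) = 1/(J + 1) = 1/(1 + J))
v = 15831
(v + D(-50)) + o(173, -165) = (15831 + 1/(1 - 50)) + (-165 - 1*173) = (15831 + 1/(-49)) + (-165 - 173) = (15831 - 1/49) - 338 = 775718/49 - 338 = 759156/49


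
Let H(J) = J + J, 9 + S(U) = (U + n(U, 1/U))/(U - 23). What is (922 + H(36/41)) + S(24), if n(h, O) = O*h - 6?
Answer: 38284/41 ≈ 933.76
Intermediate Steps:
n(h, O) = -6 + O*h
S(U) = -9 + (-5 + U)/(-23 + U) (S(U) = -9 + (U + (-6 + U/U))/(U - 23) = -9 + (U + (-6 + 1))/(-23 + U) = -9 + (U - 5)/(-23 + U) = -9 + (-5 + U)/(-23 + U))
H(J) = 2*J
(922 + H(36/41)) + S(24) = (922 + 2*(36/41)) + 2*(101 - 4*24)/(-23 + 24) = (922 + 2*(36*(1/41))) + 2*(101 - 96)/1 = (922 + 2*(36/41)) + 2*1*5 = (922 + 72/41) + 10 = 37874/41 + 10 = 38284/41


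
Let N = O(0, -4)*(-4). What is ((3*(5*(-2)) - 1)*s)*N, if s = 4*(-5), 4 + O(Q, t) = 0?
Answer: 9920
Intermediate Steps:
O(Q, t) = -4 (O(Q, t) = -4 + 0 = -4)
s = -20
N = 16 (N = -4*(-4) = 16)
((3*(5*(-2)) - 1)*s)*N = ((3*(5*(-2)) - 1)*(-20))*16 = ((3*(-10) - 1)*(-20))*16 = ((-30 - 1)*(-20))*16 = -31*(-20)*16 = 620*16 = 9920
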